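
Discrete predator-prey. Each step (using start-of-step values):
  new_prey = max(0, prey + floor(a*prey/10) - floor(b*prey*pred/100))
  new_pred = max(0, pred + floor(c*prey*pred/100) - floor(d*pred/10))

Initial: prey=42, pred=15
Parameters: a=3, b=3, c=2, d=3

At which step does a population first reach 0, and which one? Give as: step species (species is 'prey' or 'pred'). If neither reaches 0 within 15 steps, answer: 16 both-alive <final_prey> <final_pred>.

Answer: 16 both-alive 1 3

Derivation:
Step 1: prey: 42+12-18=36; pred: 15+12-4=23
Step 2: prey: 36+10-24=22; pred: 23+16-6=33
Step 3: prey: 22+6-21=7; pred: 33+14-9=38
Step 4: prey: 7+2-7=2; pred: 38+5-11=32
Step 5: prey: 2+0-1=1; pred: 32+1-9=24
Step 6: prey: 1+0-0=1; pred: 24+0-7=17
Step 7: prey: 1+0-0=1; pred: 17+0-5=12
Step 8: prey: 1+0-0=1; pred: 12+0-3=9
Step 9: prey: 1+0-0=1; pred: 9+0-2=7
Step 10: prey: 1+0-0=1; pred: 7+0-2=5
Step 11: prey: 1+0-0=1; pred: 5+0-1=4
Step 12: prey: 1+0-0=1; pred: 4+0-1=3
Step 13: prey: 1+0-0=1; pred: 3+0-0=3
Steps 14-15: state stable at prey=1, pred=3 (no change)
No extinction within 15 steps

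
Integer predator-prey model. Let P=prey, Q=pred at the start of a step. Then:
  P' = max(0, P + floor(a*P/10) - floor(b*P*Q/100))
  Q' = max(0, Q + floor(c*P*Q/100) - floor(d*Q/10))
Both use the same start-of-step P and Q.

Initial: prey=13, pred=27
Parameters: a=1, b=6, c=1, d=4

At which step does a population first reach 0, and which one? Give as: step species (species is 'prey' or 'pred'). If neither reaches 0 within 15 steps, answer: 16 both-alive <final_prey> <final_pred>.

Step 1: prey: 13+1-21=0; pred: 27+3-10=20
First extinction: prey at step 1

Answer: 1 prey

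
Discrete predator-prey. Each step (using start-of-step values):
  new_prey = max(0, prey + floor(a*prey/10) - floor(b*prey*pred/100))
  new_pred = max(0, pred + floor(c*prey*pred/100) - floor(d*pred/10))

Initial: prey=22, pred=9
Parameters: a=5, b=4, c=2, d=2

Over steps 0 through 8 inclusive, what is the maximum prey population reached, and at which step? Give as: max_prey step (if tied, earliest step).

Step 1: prey: 22+11-7=26; pred: 9+3-1=11
Step 2: prey: 26+13-11=28; pred: 11+5-2=14
Step 3: prey: 28+14-15=27; pred: 14+7-2=19
Step 4: prey: 27+13-20=20; pred: 19+10-3=26
Step 5: prey: 20+10-20=10; pred: 26+10-5=31
Step 6: prey: 10+5-12=3; pred: 31+6-6=31
Step 7: prey: 3+1-3=1; pred: 31+1-6=26
Step 8: prey: 1+0-1=0; pred: 26+0-5=21
Max prey = 28 at step 2

Answer: 28 2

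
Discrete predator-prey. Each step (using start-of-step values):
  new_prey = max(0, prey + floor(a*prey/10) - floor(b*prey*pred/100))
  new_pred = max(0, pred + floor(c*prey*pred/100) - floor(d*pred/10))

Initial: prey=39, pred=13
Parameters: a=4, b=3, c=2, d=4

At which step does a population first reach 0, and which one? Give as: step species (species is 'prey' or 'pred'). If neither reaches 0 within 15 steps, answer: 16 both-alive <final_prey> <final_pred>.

Step 1: prey: 39+15-15=39; pred: 13+10-5=18
Step 2: prey: 39+15-21=33; pred: 18+14-7=25
Step 3: prey: 33+13-24=22; pred: 25+16-10=31
Step 4: prey: 22+8-20=10; pred: 31+13-12=32
Step 5: prey: 10+4-9=5; pred: 32+6-12=26
Step 6: prey: 5+2-3=4; pred: 26+2-10=18
Step 7: prey: 4+1-2=3; pred: 18+1-7=12
Step 8: prey: 3+1-1=3; pred: 12+0-4=8
Step 9: prey: 3+1-0=4; pred: 8+0-3=5
Step 10: prey: 4+1-0=5; pred: 5+0-2=3
Step 11: prey: 5+2-0=7; pred: 3+0-1=2
Step 12: prey: 7+2-0=9; pred: 2+0-0=2
Step 13: prey: 9+3-0=12; pred: 2+0-0=2
Step 14: prey: 12+4-0=16; pred: 2+0-0=2
Step 15: prey: 16+6-0=22; pred: 2+0-0=2
No extinction within 15 steps

Answer: 16 both-alive 22 2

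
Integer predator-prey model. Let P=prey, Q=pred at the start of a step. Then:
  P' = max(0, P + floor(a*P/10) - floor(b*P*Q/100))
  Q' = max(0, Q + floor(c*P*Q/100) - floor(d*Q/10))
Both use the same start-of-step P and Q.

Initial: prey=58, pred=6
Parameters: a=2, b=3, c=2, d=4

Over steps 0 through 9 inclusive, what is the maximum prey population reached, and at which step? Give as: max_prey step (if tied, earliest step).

Step 1: prey: 58+11-10=59; pred: 6+6-2=10
Step 2: prey: 59+11-17=53; pred: 10+11-4=17
Step 3: prey: 53+10-27=36; pred: 17+18-6=29
Step 4: prey: 36+7-31=12; pred: 29+20-11=38
Step 5: prey: 12+2-13=1; pred: 38+9-15=32
Step 6: prey: 1+0-0=1; pred: 32+0-12=20
Step 7: prey: 1+0-0=1; pred: 20+0-8=12
Step 8: prey: 1+0-0=1; pred: 12+0-4=8
Step 9: prey: 1+0-0=1; pred: 8+0-3=5
Max prey = 59 at step 1

Answer: 59 1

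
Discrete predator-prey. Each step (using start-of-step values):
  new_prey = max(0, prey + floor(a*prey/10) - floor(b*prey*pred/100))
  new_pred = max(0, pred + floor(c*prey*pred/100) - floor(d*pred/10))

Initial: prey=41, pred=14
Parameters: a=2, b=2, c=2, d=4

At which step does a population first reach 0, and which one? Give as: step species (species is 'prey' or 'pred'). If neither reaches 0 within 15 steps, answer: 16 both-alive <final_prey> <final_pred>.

Answer: 16 both-alive 3 2

Derivation:
Step 1: prey: 41+8-11=38; pred: 14+11-5=20
Step 2: prey: 38+7-15=30; pred: 20+15-8=27
Step 3: prey: 30+6-16=20; pred: 27+16-10=33
Step 4: prey: 20+4-13=11; pred: 33+13-13=33
Step 5: prey: 11+2-7=6; pred: 33+7-13=27
Step 6: prey: 6+1-3=4; pred: 27+3-10=20
Step 7: prey: 4+0-1=3; pred: 20+1-8=13
Step 8: prey: 3+0-0=3; pred: 13+0-5=8
Step 9: prey: 3+0-0=3; pred: 8+0-3=5
Step 10: prey: 3+0-0=3; pred: 5+0-2=3
Step 11: prey: 3+0-0=3; pred: 3+0-1=2
Step 12: prey: 3+0-0=3; pred: 2+0-0=2
Steps 13-15: state stable at prey=3, pred=2 (no change)
No extinction within 15 steps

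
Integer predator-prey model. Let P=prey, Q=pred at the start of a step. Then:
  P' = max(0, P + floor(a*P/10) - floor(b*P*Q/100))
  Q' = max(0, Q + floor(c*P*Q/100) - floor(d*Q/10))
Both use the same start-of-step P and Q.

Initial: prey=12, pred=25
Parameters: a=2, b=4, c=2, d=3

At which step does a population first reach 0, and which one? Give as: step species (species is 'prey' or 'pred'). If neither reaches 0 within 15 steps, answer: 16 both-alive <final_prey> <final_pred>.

Step 1: prey: 12+2-12=2; pred: 25+6-7=24
Step 2: prey: 2+0-1=1; pred: 24+0-7=17
Step 3: prey: 1+0-0=1; pred: 17+0-5=12
Step 4: prey: 1+0-0=1; pred: 12+0-3=9
Step 5: prey: 1+0-0=1; pred: 9+0-2=7
Step 6: prey: 1+0-0=1; pred: 7+0-2=5
Step 7: prey: 1+0-0=1; pred: 5+0-1=4
Step 8: prey: 1+0-0=1; pred: 4+0-1=3
Step 9: prey: 1+0-0=1; pred: 3+0-0=3
Steps 10-15: state stable at prey=1, pred=3 (no change)
No extinction within 15 steps

Answer: 16 both-alive 1 3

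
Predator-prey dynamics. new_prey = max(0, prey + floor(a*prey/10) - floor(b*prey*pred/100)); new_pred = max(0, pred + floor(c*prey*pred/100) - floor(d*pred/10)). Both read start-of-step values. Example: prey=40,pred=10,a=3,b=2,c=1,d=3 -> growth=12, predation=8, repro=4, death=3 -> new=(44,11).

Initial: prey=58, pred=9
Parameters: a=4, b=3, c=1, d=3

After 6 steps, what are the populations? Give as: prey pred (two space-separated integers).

Step 1: prey: 58+23-15=66; pred: 9+5-2=12
Step 2: prey: 66+26-23=69; pred: 12+7-3=16
Step 3: prey: 69+27-33=63; pred: 16+11-4=23
Step 4: prey: 63+25-43=45; pred: 23+14-6=31
Step 5: prey: 45+18-41=22; pred: 31+13-9=35
Step 6: prey: 22+8-23=7; pred: 35+7-10=32

Answer: 7 32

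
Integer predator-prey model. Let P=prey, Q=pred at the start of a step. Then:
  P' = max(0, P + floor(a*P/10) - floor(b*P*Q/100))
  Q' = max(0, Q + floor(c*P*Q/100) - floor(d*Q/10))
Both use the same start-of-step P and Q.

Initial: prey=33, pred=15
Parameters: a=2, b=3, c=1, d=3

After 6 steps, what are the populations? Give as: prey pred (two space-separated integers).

Step 1: prey: 33+6-14=25; pred: 15+4-4=15
Step 2: prey: 25+5-11=19; pred: 15+3-4=14
Step 3: prey: 19+3-7=15; pred: 14+2-4=12
Step 4: prey: 15+3-5=13; pred: 12+1-3=10
Step 5: prey: 13+2-3=12; pred: 10+1-3=8
Step 6: prey: 12+2-2=12; pred: 8+0-2=6

Answer: 12 6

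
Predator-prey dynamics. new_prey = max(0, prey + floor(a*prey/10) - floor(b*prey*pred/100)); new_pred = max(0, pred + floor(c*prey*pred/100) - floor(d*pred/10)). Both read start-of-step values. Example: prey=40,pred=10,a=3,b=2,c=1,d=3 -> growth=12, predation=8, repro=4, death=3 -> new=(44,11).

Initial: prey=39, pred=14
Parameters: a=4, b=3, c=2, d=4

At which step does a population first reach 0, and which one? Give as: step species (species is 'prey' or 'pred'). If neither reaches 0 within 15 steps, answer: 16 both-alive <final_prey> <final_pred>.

Step 1: prey: 39+15-16=38; pred: 14+10-5=19
Step 2: prey: 38+15-21=32; pred: 19+14-7=26
Step 3: prey: 32+12-24=20; pred: 26+16-10=32
Step 4: prey: 20+8-19=9; pred: 32+12-12=32
Step 5: prey: 9+3-8=4; pred: 32+5-12=25
Step 6: prey: 4+1-3=2; pred: 25+2-10=17
Step 7: prey: 2+0-1=1; pred: 17+0-6=11
Step 8: prey: 1+0-0=1; pred: 11+0-4=7
Step 9: prey: 1+0-0=1; pred: 7+0-2=5
Step 10: prey: 1+0-0=1; pred: 5+0-2=3
Step 11: prey: 1+0-0=1; pred: 3+0-1=2
Step 12: prey: 1+0-0=1; pred: 2+0-0=2
Steps 13-15: state stable at prey=1, pred=2 (no change)
No extinction within 15 steps

Answer: 16 both-alive 1 2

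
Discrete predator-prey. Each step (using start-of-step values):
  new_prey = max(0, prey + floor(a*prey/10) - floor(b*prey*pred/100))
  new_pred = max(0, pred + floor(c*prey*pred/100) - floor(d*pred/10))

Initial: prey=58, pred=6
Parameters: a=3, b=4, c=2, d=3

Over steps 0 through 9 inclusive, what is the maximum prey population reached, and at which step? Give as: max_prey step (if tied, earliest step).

Answer: 62 1

Derivation:
Step 1: prey: 58+17-13=62; pred: 6+6-1=11
Step 2: prey: 62+18-27=53; pred: 11+13-3=21
Step 3: prey: 53+15-44=24; pred: 21+22-6=37
Step 4: prey: 24+7-35=0; pred: 37+17-11=43
Step 5: prey: 0+0-0=0; pred: 43+0-12=31
Step 6: prey: 0+0-0=0; pred: 31+0-9=22
Step 7: prey: 0+0-0=0; pred: 22+0-6=16
Step 8: prey: 0+0-0=0; pred: 16+0-4=12
Step 9: prey: 0+0-0=0; pred: 12+0-3=9
Max prey = 62 at step 1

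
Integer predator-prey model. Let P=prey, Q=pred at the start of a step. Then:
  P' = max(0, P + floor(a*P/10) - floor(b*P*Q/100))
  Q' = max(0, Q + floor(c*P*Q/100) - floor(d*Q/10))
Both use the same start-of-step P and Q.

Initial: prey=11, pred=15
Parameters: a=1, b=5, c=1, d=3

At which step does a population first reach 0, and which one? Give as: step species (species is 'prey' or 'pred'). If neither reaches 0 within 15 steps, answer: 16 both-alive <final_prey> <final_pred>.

Step 1: prey: 11+1-8=4; pred: 15+1-4=12
Step 2: prey: 4+0-2=2; pred: 12+0-3=9
Step 3: prey: 2+0-0=2; pred: 9+0-2=7
Step 4: prey: 2+0-0=2; pred: 7+0-2=5
Step 5: prey: 2+0-0=2; pred: 5+0-1=4
Step 6: prey: 2+0-0=2; pred: 4+0-1=3
Step 7: prey: 2+0-0=2; pred: 3+0-0=3
Steps 8-15: state stable at prey=2, pred=3 (no change)
No extinction within 15 steps

Answer: 16 both-alive 2 3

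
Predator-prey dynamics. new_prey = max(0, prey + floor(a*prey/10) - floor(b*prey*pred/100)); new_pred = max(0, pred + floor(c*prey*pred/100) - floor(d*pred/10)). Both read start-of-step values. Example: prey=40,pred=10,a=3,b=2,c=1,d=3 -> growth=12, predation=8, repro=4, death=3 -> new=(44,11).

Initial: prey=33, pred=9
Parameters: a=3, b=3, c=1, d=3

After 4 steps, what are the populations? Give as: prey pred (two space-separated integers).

Answer: 35 10

Derivation:
Step 1: prey: 33+9-8=34; pred: 9+2-2=9
Step 2: prey: 34+10-9=35; pred: 9+3-2=10
Step 3: prey: 35+10-10=35; pred: 10+3-3=10
Step 4: prey: 35+10-10=35; pred: 10+3-3=10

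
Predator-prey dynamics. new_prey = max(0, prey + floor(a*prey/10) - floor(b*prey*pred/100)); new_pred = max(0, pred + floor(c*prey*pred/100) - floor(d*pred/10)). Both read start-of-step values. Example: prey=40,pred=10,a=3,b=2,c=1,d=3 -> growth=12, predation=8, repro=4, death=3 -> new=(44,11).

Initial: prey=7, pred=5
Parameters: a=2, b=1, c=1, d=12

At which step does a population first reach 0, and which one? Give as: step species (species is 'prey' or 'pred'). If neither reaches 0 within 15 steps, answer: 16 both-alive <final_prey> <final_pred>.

Step 1: prey: 7+1-0=8; pred: 5+0-6=0
First extinction: pred at step 1

Answer: 1 pred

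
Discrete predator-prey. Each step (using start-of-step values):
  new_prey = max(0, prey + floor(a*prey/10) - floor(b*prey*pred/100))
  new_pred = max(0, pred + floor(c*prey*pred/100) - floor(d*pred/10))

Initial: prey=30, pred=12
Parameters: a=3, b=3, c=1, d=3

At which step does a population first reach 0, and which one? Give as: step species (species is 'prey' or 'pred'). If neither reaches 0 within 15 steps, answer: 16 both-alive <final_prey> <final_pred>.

Answer: 16 both-alive 44 7

Derivation:
Step 1: prey: 30+9-10=29; pred: 12+3-3=12
Step 2: prey: 29+8-10=27; pred: 12+3-3=12
Step 3: prey: 27+8-9=26; pred: 12+3-3=12
Step 4: prey: 26+7-9=24; pred: 12+3-3=12
Step 5: prey: 24+7-8=23; pred: 12+2-3=11
Step 6: prey: 23+6-7=22; pred: 11+2-3=10
Step 7: prey: 22+6-6=22; pred: 10+2-3=9
Step 8: prey: 22+6-5=23; pred: 9+1-2=8
Step 9: prey: 23+6-5=24; pred: 8+1-2=7
Step 10: prey: 24+7-5=26; pred: 7+1-2=6
Step 11: prey: 26+7-4=29; pred: 6+1-1=6
Step 12: prey: 29+8-5=32; pred: 6+1-1=6
Step 13: prey: 32+9-5=36; pred: 6+1-1=6
Step 14: prey: 36+10-6=40; pred: 6+2-1=7
Step 15: prey: 40+12-8=44; pred: 7+2-2=7
No extinction within 15 steps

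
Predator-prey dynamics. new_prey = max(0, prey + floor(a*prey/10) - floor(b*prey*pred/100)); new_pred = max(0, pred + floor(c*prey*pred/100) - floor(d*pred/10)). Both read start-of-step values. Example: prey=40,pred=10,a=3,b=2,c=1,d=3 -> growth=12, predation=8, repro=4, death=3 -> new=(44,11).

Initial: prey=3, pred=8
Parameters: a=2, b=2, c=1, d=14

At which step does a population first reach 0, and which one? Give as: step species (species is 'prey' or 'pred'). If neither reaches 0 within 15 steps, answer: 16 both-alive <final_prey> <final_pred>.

Answer: 1 pred

Derivation:
Step 1: prey: 3+0-0=3; pred: 8+0-11=0
First extinction: pred at step 1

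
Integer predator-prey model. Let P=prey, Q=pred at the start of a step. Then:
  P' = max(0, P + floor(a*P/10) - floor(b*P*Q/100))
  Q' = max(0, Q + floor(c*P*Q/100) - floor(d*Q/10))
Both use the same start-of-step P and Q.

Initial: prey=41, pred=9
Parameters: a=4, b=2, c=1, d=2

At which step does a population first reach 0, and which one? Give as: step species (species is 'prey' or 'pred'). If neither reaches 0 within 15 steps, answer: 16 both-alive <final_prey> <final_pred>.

Answer: 9 prey

Derivation:
Step 1: prey: 41+16-7=50; pred: 9+3-1=11
Step 2: prey: 50+20-11=59; pred: 11+5-2=14
Step 3: prey: 59+23-16=66; pred: 14+8-2=20
Step 4: prey: 66+26-26=66; pred: 20+13-4=29
Step 5: prey: 66+26-38=54; pred: 29+19-5=43
Step 6: prey: 54+21-46=29; pred: 43+23-8=58
Step 7: prey: 29+11-33=7; pred: 58+16-11=63
Step 8: prey: 7+2-8=1; pred: 63+4-12=55
Step 9: prey: 1+0-1=0; pred: 55+0-11=44
First extinction: prey at step 9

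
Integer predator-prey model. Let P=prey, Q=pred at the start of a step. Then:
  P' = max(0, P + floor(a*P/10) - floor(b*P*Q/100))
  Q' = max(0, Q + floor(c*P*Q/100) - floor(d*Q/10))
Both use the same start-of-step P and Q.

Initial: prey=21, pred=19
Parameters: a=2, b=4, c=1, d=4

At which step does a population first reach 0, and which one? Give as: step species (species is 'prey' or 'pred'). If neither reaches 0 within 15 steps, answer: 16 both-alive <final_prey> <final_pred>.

Step 1: prey: 21+4-15=10; pred: 19+3-7=15
Step 2: prey: 10+2-6=6; pred: 15+1-6=10
Step 3: prey: 6+1-2=5; pred: 10+0-4=6
Step 4: prey: 5+1-1=5; pred: 6+0-2=4
Step 5: prey: 5+1-0=6; pred: 4+0-1=3
Step 6: prey: 6+1-0=7; pred: 3+0-1=2
Step 7: prey: 7+1-0=8; pred: 2+0-0=2
Step 8: prey: 8+1-0=9; pred: 2+0-0=2
Step 9: prey: 9+1-0=10; pred: 2+0-0=2
Step 10: prey: 10+2-0=12; pred: 2+0-0=2
Step 11: prey: 12+2-0=14; pred: 2+0-0=2
Step 12: prey: 14+2-1=15; pred: 2+0-0=2
Step 13: prey: 15+3-1=17; pred: 2+0-0=2
Step 14: prey: 17+3-1=19; pred: 2+0-0=2
Step 15: prey: 19+3-1=21; pred: 2+0-0=2
No extinction within 15 steps

Answer: 16 both-alive 21 2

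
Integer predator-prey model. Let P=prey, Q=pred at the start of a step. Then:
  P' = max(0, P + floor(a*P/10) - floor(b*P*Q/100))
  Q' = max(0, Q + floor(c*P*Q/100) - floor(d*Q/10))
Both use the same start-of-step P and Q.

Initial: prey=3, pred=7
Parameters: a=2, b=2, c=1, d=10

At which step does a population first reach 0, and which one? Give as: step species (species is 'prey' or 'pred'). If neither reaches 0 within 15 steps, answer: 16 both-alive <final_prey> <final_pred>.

Answer: 1 pred

Derivation:
Step 1: prey: 3+0-0=3; pred: 7+0-7=0
First extinction: pred at step 1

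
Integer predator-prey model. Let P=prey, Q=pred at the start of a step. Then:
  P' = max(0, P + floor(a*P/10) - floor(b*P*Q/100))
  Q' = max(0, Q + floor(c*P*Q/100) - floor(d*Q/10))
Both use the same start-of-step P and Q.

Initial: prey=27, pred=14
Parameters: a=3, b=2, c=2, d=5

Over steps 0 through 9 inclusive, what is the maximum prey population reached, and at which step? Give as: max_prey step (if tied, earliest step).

Answer: 29 2

Derivation:
Step 1: prey: 27+8-7=28; pred: 14+7-7=14
Step 2: prey: 28+8-7=29; pred: 14+7-7=14
Step 3: prey: 29+8-8=29; pred: 14+8-7=15
Step 4: prey: 29+8-8=29; pred: 15+8-7=16
Step 5: prey: 29+8-9=28; pred: 16+9-8=17
Step 6: prey: 28+8-9=27; pred: 17+9-8=18
Step 7: prey: 27+8-9=26; pred: 18+9-9=18
Step 8: prey: 26+7-9=24; pred: 18+9-9=18
Step 9: prey: 24+7-8=23; pred: 18+8-9=17
Max prey = 29 at step 2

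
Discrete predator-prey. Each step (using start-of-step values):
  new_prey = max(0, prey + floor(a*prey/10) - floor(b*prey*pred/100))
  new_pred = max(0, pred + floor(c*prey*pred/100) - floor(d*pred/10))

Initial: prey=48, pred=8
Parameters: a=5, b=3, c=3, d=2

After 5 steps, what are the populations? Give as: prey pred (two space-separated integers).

Step 1: prey: 48+24-11=61; pred: 8+11-1=18
Step 2: prey: 61+30-32=59; pred: 18+32-3=47
Step 3: prey: 59+29-83=5; pred: 47+83-9=121
Step 4: prey: 5+2-18=0; pred: 121+18-24=115
Step 5: prey: 0+0-0=0; pred: 115+0-23=92

Answer: 0 92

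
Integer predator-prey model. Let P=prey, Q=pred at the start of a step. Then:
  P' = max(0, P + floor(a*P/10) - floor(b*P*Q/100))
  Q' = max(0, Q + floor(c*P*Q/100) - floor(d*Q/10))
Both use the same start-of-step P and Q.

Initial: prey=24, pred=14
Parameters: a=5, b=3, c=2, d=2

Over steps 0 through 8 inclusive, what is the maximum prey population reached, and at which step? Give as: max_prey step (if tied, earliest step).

Step 1: prey: 24+12-10=26; pred: 14+6-2=18
Step 2: prey: 26+13-14=25; pred: 18+9-3=24
Step 3: prey: 25+12-18=19; pred: 24+12-4=32
Step 4: prey: 19+9-18=10; pred: 32+12-6=38
Step 5: prey: 10+5-11=4; pred: 38+7-7=38
Step 6: prey: 4+2-4=2; pred: 38+3-7=34
Step 7: prey: 2+1-2=1; pred: 34+1-6=29
Step 8: prey: 1+0-0=1; pred: 29+0-5=24
Max prey = 26 at step 1

Answer: 26 1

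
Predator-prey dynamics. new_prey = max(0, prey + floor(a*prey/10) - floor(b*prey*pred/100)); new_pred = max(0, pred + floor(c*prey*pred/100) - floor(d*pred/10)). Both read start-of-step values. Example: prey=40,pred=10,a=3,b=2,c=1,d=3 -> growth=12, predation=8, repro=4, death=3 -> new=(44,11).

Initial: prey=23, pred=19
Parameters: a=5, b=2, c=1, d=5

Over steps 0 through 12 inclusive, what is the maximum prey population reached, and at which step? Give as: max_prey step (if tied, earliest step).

Answer: 172 8

Derivation:
Step 1: prey: 23+11-8=26; pred: 19+4-9=14
Step 2: prey: 26+13-7=32; pred: 14+3-7=10
Step 3: prey: 32+16-6=42; pred: 10+3-5=8
Step 4: prey: 42+21-6=57; pred: 8+3-4=7
Step 5: prey: 57+28-7=78; pred: 7+3-3=7
Step 6: prey: 78+39-10=107; pred: 7+5-3=9
Step 7: prey: 107+53-19=141; pred: 9+9-4=14
Step 8: prey: 141+70-39=172; pred: 14+19-7=26
Step 9: prey: 172+86-89=169; pred: 26+44-13=57
Step 10: prey: 169+84-192=61; pred: 57+96-28=125
Step 11: prey: 61+30-152=0; pred: 125+76-62=139
Step 12: prey: 0+0-0=0; pred: 139+0-69=70
Max prey = 172 at step 8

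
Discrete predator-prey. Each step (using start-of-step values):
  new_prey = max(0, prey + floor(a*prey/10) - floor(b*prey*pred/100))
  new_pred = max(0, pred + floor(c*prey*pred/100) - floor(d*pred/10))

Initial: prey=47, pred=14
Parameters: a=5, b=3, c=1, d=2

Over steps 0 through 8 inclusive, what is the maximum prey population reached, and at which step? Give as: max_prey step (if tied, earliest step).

Step 1: prey: 47+23-19=51; pred: 14+6-2=18
Step 2: prey: 51+25-27=49; pred: 18+9-3=24
Step 3: prey: 49+24-35=38; pred: 24+11-4=31
Step 4: prey: 38+19-35=22; pred: 31+11-6=36
Step 5: prey: 22+11-23=10; pred: 36+7-7=36
Step 6: prey: 10+5-10=5; pred: 36+3-7=32
Step 7: prey: 5+2-4=3; pred: 32+1-6=27
Step 8: prey: 3+1-2=2; pred: 27+0-5=22
Max prey = 51 at step 1

Answer: 51 1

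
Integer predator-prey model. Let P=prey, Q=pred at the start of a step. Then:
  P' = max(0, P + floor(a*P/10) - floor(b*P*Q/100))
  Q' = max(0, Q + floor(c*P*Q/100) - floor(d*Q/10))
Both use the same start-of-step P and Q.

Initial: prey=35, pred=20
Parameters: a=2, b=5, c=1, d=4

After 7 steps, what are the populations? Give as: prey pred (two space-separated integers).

Step 1: prey: 35+7-35=7; pred: 20+7-8=19
Step 2: prey: 7+1-6=2; pred: 19+1-7=13
Step 3: prey: 2+0-1=1; pred: 13+0-5=8
Step 4: prey: 1+0-0=1; pred: 8+0-3=5
Step 5: prey: 1+0-0=1; pred: 5+0-2=3
Step 6: prey: 1+0-0=1; pred: 3+0-1=2
Step 7: prey: 1+0-0=1; pred: 2+0-0=2

Answer: 1 2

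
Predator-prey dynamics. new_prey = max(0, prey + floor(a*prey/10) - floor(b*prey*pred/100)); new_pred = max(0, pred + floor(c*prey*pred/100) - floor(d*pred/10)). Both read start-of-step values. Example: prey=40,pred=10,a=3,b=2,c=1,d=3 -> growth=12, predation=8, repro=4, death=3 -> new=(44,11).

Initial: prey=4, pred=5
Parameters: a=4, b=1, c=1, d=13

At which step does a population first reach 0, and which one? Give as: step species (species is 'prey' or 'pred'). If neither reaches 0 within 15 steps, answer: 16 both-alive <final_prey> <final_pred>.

Step 1: prey: 4+1-0=5; pred: 5+0-6=0
First extinction: pred at step 1

Answer: 1 pred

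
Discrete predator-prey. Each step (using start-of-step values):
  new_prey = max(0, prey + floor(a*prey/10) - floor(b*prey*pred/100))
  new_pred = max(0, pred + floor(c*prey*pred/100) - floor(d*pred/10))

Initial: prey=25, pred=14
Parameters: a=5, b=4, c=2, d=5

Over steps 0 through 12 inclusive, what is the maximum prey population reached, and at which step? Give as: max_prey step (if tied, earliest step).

Answer: 31 9

Derivation:
Step 1: prey: 25+12-14=23; pred: 14+7-7=14
Step 2: prey: 23+11-12=22; pred: 14+6-7=13
Step 3: prey: 22+11-11=22; pred: 13+5-6=12
Step 4: prey: 22+11-10=23; pred: 12+5-6=11
Step 5: prey: 23+11-10=24; pred: 11+5-5=11
Step 6: prey: 24+12-10=26; pred: 11+5-5=11
Step 7: prey: 26+13-11=28; pred: 11+5-5=11
Step 8: prey: 28+14-12=30; pred: 11+6-5=12
Step 9: prey: 30+15-14=31; pred: 12+7-6=13
Step 10: prey: 31+15-16=30; pred: 13+8-6=15
Step 11: prey: 30+15-18=27; pred: 15+9-7=17
Step 12: prey: 27+13-18=22; pred: 17+9-8=18
Max prey = 31 at step 9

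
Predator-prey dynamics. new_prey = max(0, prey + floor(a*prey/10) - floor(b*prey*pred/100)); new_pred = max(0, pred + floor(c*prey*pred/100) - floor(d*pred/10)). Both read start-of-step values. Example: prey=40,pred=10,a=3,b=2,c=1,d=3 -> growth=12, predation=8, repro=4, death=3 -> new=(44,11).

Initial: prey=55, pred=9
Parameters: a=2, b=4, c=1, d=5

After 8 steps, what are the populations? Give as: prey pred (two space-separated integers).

Step 1: prey: 55+11-19=47; pred: 9+4-4=9
Step 2: prey: 47+9-16=40; pred: 9+4-4=9
Step 3: prey: 40+8-14=34; pred: 9+3-4=8
Step 4: prey: 34+6-10=30; pred: 8+2-4=6
Step 5: prey: 30+6-7=29; pred: 6+1-3=4
Step 6: prey: 29+5-4=30; pred: 4+1-2=3
Step 7: prey: 30+6-3=33; pred: 3+0-1=2
Step 8: prey: 33+6-2=37; pred: 2+0-1=1

Answer: 37 1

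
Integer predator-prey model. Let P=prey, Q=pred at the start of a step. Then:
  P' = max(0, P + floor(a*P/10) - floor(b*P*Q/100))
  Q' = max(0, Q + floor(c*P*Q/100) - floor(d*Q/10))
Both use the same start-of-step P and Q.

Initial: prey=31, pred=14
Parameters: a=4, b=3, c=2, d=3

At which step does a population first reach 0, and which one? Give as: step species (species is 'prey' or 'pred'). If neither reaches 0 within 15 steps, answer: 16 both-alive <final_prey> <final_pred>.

Step 1: prey: 31+12-13=30; pred: 14+8-4=18
Step 2: prey: 30+12-16=26; pred: 18+10-5=23
Step 3: prey: 26+10-17=19; pred: 23+11-6=28
Step 4: prey: 19+7-15=11; pred: 28+10-8=30
Step 5: prey: 11+4-9=6; pred: 30+6-9=27
Step 6: prey: 6+2-4=4; pred: 27+3-8=22
Step 7: prey: 4+1-2=3; pred: 22+1-6=17
Step 8: prey: 3+1-1=3; pred: 17+1-5=13
Step 9: prey: 3+1-1=3; pred: 13+0-3=10
Step 10: prey: 3+1-0=4; pred: 10+0-3=7
Step 11: prey: 4+1-0=5; pred: 7+0-2=5
Step 12: prey: 5+2-0=7; pred: 5+0-1=4
Step 13: prey: 7+2-0=9; pred: 4+0-1=3
Step 14: prey: 9+3-0=12; pred: 3+0-0=3
Step 15: prey: 12+4-1=15; pred: 3+0-0=3
No extinction within 15 steps

Answer: 16 both-alive 15 3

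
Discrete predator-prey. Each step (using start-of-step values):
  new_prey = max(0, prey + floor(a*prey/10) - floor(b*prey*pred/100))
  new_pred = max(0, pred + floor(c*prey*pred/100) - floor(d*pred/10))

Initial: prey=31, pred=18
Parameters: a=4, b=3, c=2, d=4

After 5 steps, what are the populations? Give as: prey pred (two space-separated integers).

Answer: 7 16

Derivation:
Step 1: prey: 31+12-16=27; pred: 18+11-7=22
Step 2: prey: 27+10-17=20; pred: 22+11-8=25
Step 3: prey: 20+8-15=13; pred: 25+10-10=25
Step 4: prey: 13+5-9=9; pred: 25+6-10=21
Step 5: prey: 9+3-5=7; pred: 21+3-8=16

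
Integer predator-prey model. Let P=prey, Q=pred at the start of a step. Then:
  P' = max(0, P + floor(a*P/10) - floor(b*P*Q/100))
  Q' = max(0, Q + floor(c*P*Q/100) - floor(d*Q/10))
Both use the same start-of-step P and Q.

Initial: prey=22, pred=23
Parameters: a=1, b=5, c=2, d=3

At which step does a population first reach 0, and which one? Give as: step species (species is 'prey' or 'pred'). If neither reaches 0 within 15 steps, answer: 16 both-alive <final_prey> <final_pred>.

Answer: 1 prey

Derivation:
Step 1: prey: 22+2-25=0; pred: 23+10-6=27
First extinction: prey at step 1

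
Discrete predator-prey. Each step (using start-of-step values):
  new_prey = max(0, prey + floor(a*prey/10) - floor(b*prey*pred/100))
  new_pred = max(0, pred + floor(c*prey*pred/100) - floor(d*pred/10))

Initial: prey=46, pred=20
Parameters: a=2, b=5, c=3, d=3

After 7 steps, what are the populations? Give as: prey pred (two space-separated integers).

Step 1: prey: 46+9-46=9; pred: 20+27-6=41
Step 2: prey: 9+1-18=0; pred: 41+11-12=40
Step 3: prey: 0+0-0=0; pred: 40+0-12=28
Step 4: prey: 0+0-0=0; pred: 28+0-8=20
Step 5: prey: 0+0-0=0; pred: 20+0-6=14
Step 6: prey: 0+0-0=0; pred: 14+0-4=10
Step 7: prey: 0+0-0=0; pred: 10+0-3=7

Answer: 0 7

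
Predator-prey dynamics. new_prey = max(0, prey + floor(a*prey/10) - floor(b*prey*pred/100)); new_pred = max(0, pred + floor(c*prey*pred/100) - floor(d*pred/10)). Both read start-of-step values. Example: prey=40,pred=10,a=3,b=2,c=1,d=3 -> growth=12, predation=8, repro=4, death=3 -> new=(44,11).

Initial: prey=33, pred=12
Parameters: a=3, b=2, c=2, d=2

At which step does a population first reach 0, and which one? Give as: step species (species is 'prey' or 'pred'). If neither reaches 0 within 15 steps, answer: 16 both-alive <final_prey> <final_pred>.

Answer: 16 both-alive 1 8

Derivation:
Step 1: prey: 33+9-7=35; pred: 12+7-2=17
Step 2: prey: 35+10-11=34; pred: 17+11-3=25
Step 3: prey: 34+10-17=27; pred: 25+17-5=37
Step 4: prey: 27+8-19=16; pred: 37+19-7=49
Step 5: prey: 16+4-15=5; pred: 49+15-9=55
Step 6: prey: 5+1-5=1; pred: 55+5-11=49
Step 7: prey: 1+0-0=1; pred: 49+0-9=40
Step 8: prey: 1+0-0=1; pred: 40+0-8=32
Step 9: prey: 1+0-0=1; pred: 32+0-6=26
Step 10: prey: 1+0-0=1; pred: 26+0-5=21
Step 11: prey: 1+0-0=1; pred: 21+0-4=17
Step 12: prey: 1+0-0=1; pred: 17+0-3=14
Step 13: prey: 1+0-0=1; pred: 14+0-2=12
Step 14: prey: 1+0-0=1; pred: 12+0-2=10
Step 15: prey: 1+0-0=1; pred: 10+0-2=8
No extinction within 15 steps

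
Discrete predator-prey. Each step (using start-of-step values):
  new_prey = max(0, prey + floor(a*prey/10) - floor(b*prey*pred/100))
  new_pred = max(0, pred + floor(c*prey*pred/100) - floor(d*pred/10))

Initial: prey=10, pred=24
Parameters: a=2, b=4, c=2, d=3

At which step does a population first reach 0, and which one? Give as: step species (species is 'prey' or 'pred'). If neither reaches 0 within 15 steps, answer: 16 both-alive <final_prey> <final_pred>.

Step 1: prey: 10+2-9=3; pred: 24+4-7=21
Step 2: prey: 3+0-2=1; pred: 21+1-6=16
Step 3: prey: 1+0-0=1; pred: 16+0-4=12
Step 4: prey: 1+0-0=1; pred: 12+0-3=9
Step 5: prey: 1+0-0=1; pred: 9+0-2=7
Step 6: prey: 1+0-0=1; pred: 7+0-2=5
Step 7: prey: 1+0-0=1; pred: 5+0-1=4
Step 8: prey: 1+0-0=1; pred: 4+0-1=3
Step 9: prey: 1+0-0=1; pred: 3+0-0=3
Steps 10-15: state stable at prey=1, pred=3 (no change)
No extinction within 15 steps

Answer: 16 both-alive 1 3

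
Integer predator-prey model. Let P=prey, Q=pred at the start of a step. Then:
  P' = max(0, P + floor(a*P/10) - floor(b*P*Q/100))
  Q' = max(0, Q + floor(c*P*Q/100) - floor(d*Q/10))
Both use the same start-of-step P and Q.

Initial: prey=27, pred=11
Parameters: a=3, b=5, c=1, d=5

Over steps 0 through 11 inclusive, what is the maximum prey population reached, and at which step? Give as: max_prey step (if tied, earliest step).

Step 1: prey: 27+8-14=21; pred: 11+2-5=8
Step 2: prey: 21+6-8=19; pred: 8+1-4=5
Step 3: prey: 19+5-4=20; pred: 5+0-2=3
Step 4: prey: 20+6-3=23; pred: 3+0-1=2
Step 5: prey: 23+6-2=27; pred: 2+0-1=1
Step 6: prey: 27+8-1=34; pred: 1+0-0=1
Step 7: prey: 34+10-1=43; pred: 1+0-0=1
Step 8: prey: 43+12-2=53; pred: 1+0-0=1
Step 9: prey: 53+15-2=66; pred: 1+0-0=1
Step 10: prey: 66+19-3=82; pred: 1+0-0=1
Step 11: prey: 82+24-4=102; pred: 1+0-0=1
Max prey = 102 at step 11

Answer: 102 11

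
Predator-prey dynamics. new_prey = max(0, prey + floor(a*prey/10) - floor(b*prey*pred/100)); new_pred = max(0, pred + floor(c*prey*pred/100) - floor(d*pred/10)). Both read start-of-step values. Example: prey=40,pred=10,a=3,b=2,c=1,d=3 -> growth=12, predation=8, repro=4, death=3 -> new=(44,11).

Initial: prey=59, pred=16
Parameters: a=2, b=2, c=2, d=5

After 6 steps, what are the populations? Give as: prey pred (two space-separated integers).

Answer: 1 11

Derivation:
Step 1: prey: 59+11-18=52; pred: 16+18-8=26
Step 2: prey: 52+10-27=35; pred: 26+27-13=40
Step 3: prey: 35+7-28=14; pred: 40+28-20=48
Step 4: prey: 14+2-13=3; pred: 48+13-24=37
Step 5: prey: 3+0-2=1; pred: 37+2-18=21
Step 6: prey: 1+0-0=1; pred: 21+0-10=11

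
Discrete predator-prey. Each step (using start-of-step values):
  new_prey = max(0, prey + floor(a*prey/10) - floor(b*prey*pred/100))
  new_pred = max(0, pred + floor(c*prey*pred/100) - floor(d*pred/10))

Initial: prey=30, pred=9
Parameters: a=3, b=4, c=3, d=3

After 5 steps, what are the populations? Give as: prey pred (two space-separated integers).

Answer: 0 20

Derivation:
Step 1: prey: 30+9-10=29; pred: 9+8-2=15
Step 2: prey: 29+8-17=20; pred: 15+13-4=24
Step 3: prey: 20+6-19=7; pred: 24+14-7=31
Step 4: prey: 7+2-8=1; pred: 31+6-9=28
Step 5: prey: 1+0-1=0; pred: 28+0-8=20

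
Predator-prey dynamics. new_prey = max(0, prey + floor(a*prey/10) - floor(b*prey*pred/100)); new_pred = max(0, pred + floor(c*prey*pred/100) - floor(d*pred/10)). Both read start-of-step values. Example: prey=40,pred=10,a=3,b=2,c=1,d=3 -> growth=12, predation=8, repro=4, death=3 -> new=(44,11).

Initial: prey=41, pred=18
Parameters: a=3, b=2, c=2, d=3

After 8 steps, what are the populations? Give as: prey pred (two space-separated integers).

Step 1: prey: 41+12-14=39; pred: 18+14-5=27
Step 2: prey: 39+11-21=29; pred: 27+21-8=40
Step 3: prey: 29+8-23=14; pred: 40+23-12=51
Step 4: prey: 14+4-14=4; pred: 51+14-15=50
Step 5: prey: 4+1-4=1; pred: 50+4-15=39
Step 6: prey: 1+0-0=1; pred: 39+0-11=28
Step 7: prey: 1+0-0=1; pred: 28+0-8=20
Step 8: prey: 1+0-0=1; pred: 20+0-6=14

Answer: 1 14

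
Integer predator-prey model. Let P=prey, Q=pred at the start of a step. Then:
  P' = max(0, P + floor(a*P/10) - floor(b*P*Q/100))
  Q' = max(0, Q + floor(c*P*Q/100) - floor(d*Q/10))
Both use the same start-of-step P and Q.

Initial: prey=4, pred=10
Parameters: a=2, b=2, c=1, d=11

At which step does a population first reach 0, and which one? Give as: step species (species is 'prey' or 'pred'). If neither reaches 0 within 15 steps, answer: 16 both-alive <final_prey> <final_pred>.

Answer: 1 pred

Derivation:
Step 1: prey: 4+0-0=4; pred: 10+0-11=0
First extinction: pred at step 1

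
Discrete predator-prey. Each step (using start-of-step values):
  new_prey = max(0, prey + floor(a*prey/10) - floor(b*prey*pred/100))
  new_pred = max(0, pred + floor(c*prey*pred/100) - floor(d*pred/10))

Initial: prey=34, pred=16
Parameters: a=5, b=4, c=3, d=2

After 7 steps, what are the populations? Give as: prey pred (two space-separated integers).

Answer: 0 24

Derivation:
Step 1: prey: 34+17-21=30; pred: 16+16-3=29
Step 2: prey: 30+15-34=11; pred: 29+26-5=50
Step 3: prey: 11+5-22=0; pred: 50+16-10=56
Step 4: prey: 0+0-0=0; pred: 56+0-11=45
Step 5: prey: 0+0-0=0; pred: 45+0-9=36
Step 6: prey: 0+0-0=0; pred: 36+0-7=29
Step 7: prey: 0+0-0=0; pred: 29+0-5=24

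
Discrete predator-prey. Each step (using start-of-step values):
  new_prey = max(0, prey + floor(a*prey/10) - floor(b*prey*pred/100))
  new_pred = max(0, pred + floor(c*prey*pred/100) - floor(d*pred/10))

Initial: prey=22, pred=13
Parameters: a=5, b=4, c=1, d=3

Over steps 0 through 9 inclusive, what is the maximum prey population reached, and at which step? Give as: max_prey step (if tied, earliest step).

Answer: 47 9

Derivation:
Step 1: prey: 22+11-11=22; pred: 13+2-3=12
Step 2: prey: 22+11-10=23; pred: 12+2-3=11
Step 3: prey: 23+11-10=24; pred: 11+2-3=10
Step 4: prey: 24+12-9=27; pred: 10+2-3=9
Step 5: prey: 27+13-9=31; pred: 9+2-2=9
Step 6: prey: 31+15-11=35; pred: 9+2-2=9
Step 7: prey: 35+17-12=40; pred: 9+3-2=10
Step 8: prey: 40+20-16=44; pred: 10+4-3=11
Step 9: prey: 44+22-19=47; pred: 11+4-3=12
Max prey = 47 at step 9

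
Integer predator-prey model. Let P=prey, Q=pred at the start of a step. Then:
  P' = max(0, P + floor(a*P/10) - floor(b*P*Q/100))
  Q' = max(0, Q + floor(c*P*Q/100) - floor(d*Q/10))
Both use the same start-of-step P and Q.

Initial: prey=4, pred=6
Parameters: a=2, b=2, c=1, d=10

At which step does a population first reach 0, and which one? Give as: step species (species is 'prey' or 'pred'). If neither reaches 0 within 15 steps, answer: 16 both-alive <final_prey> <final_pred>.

Answer: 1 pred

Derivation:
Step 1: prey: 4+0-0=4; pred: 6+0-6=0
First extinction: pred at step 1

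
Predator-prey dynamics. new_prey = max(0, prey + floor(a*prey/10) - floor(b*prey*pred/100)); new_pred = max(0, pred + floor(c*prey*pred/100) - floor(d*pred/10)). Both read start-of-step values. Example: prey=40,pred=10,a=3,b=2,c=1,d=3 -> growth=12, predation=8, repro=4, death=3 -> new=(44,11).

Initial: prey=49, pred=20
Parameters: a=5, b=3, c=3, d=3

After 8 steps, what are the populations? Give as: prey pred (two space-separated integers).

Step 1: prey: 49+24-29=44; pred: 20+29-6=43
Step 2: prey: 44+22-56=10; pred: 43+56-12=87
Step 3: prey: 10+5-26=0; pred: 87+26-26=87
Step 4: prey: 0+0-0=0; pred: 87+0-26=61
Step 5: prey: 0+0-0=0; pred: 61+0-18=43
Step 6: prey: 0+0-0=0; pred: 43+0-12=31
Step 7: prey: 0+0-0=0; pred: 31+0-9=22
Step 8: prey: 0+0-0=0; pred: 22+0-6=16

Answer: 0 16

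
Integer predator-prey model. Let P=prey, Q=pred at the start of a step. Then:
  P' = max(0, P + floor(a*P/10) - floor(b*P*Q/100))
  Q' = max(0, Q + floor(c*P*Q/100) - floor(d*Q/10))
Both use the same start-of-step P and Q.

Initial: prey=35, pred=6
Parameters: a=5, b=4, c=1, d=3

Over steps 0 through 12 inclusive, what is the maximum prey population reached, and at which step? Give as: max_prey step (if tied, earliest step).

Step 1: prey: 35+17-8=44; pred: 6+2-1=7
Step 2: prey: 44+22-12=54; pred: 7+3-2=8
Step 3: prey: 54+27-17=64; pred: 8+4-2=10
Step 4: prey: 64+32-25=71; pred: 10+6-3=13
Step 5: prey: 71+35-36=70; pred: 13+9-3=19
Step 6: prey: 70+35-53=52; pred: 19+13-5=27
Step 7: prey: 52+26-56=22; pred: 27+14-8=33
Step 8: prey: 22+11-29=4; pred: 33+7-9=31
Step 9: prey: 4+2-4=2; pred: 31+1-9=23
Step 10: prey: 2+1-1=2; pred: 23+0-6=17
Step 11: prey: 2+1-1=2; pred: 17+0-5=12
Step 12: prey: 2+1-0=3; pred: 12+0-3=9
Max prey = 71 at step 4

Answer: 71 4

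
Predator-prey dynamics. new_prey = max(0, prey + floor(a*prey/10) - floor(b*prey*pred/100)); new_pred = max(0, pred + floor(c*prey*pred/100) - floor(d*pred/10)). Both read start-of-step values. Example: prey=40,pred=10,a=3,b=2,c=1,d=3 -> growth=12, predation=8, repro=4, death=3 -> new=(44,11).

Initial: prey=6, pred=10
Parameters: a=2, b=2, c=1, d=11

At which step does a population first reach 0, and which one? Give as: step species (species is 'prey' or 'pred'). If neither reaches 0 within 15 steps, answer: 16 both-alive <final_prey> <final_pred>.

Step 1: prey: 6+1-1=6; pred: 10+0-11=0
First extinction: pred at step 1

Answer: 1 pred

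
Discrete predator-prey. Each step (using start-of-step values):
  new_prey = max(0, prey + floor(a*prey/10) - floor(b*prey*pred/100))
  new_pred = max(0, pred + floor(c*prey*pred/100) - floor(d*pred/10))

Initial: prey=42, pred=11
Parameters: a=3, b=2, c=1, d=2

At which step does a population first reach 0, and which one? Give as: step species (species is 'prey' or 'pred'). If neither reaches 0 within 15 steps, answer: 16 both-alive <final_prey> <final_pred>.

Answer: 16 both-alive 5 9

Derivation:
Step 1: prey: 42+12-9=45; pred: 11+4-2=13
Step 2: prey: 45+13-11=47; pred: 13+5-2=16
Step 3: prey: 47+14-15=46; pred: 16+7-3=20
Step 4: prey: 46+13-18=41; pred: 20+9-4=25
Step 5: prey: 41+12-20=33; pred: 25+10-5=30
Step 6: prey: 33+9-19=23; pred: 30+9-6=33
Step 7: prey: 23+6-15=14; pred: 33+7-6=34
Step 8: prey: 14+4-9=9; pred: 34+4-6=32
Step 9: prey: 9+2-5=6; pred: 32+2-6=28
Step 10: prey: 6+1-3=4; pred: 28+1-5=24
Step 11: prey: 4+1-1=4; pred: 24+0-4=20
Step 12: prey: 4+1-1=4; pred: 20+0-4=16
Step 13: prey: 4+1-1=4; pred: 16+0-3=13
Step 14: prey: 4+1-1=4; pred: 13+0-2=11
Step 15: prey: 4+1-0=5; pred: 11+0-2=9
No extinction within 15 steps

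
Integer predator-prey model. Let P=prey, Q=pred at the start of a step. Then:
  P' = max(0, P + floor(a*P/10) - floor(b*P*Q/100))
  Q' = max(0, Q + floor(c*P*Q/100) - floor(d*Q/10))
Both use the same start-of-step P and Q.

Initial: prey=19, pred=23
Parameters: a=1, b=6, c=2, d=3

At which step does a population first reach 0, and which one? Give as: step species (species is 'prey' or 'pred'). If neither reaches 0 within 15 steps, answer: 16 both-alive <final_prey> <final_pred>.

Answer: 1 prey

Derivation:
Step 1: prey: 19+1-26=0; pred: 23+8-6=25
First extinction: prey at step 1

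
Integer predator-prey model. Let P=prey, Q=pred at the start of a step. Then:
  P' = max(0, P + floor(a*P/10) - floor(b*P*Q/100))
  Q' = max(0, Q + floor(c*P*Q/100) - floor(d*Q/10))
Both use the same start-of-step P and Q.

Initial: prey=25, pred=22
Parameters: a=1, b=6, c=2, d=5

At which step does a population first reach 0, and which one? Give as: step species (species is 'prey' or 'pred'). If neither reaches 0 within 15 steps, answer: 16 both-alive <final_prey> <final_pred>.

Answer: 1 prey

Derivation:
Step 1: prey: 25+2-33=0; pred: 22+11-11=22
First extinction: prey at step 1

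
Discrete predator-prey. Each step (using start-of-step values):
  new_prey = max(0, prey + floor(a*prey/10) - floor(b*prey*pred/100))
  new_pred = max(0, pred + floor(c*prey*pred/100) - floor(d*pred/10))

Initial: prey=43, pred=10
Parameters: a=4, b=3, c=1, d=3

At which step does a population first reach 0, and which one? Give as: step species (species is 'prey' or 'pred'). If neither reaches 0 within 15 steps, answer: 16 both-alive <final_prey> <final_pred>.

Step 1: prey: 43+17-12=48; pred: 10+4-3=11
Step 2: prey: 48+19-15=52; pred: 11+5-3=13
Step 3: prey: 52+20-20=52; pred: 13+6-3=16
Step 4: prey: 52+20-24=48; pred: 16+8-4=20
Step 5: prey: 48+19-28=39; pred: 20+9-6=23
Step 6: prey: 39+15-26=28; pred: 23+8-6=25
Step 7: prey: 28+11-21=18; pred: 25+7-7=25
Step 8: prey: 18+7-13=12; pred: 25+4-7=22
Step 9: prey: 12+4-7=9; pred: 22+2-6=18
Step 10: prey: 9+3-4=8; pred: 18+1-5=14
Step 11: prey: 8+3-3=8; pred: 14+1-4=11
Step 12: prey: 8+3-2=9; pred: 11+0-3=8
Step 13: prey: 9+3-2=10; pred: 8+0-2=6
Step 14: prey: 10+4-1=13; pred: 6+0-1=5
Step 15: prey: 13+5-1=17; pred: 5+0-1=4
No extinction within 15 steps

Answer: 16 both-alive 17 4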